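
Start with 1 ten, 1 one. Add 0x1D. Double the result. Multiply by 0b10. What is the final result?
Convert 1 ten, 1 one (place-value notation) → 1×10 + 1 = 11 (decimal)
Start: 11
Convert 0x1D (hexadecimal) → 1×16 + 13 = 29 (decimal)
11 + 29 = 40
40 × 2 = 80
Convert 0b10 (binary) → 2 (decimal)
80 × 2 = 160
160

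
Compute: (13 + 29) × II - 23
Convert II (Roman numeral) → 1 + 1 = 2 (decimal)
Expression in decimal: (13 + 29) × 2 - 23
Parentheses first: 13 + 29 = 42
Multiply: 42 × 2 = 84
Subtract: 84 - 23 = 61
61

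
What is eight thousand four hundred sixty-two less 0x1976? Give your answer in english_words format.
Convert eight thousand four hundred sixty-two (English words) → 8×1000 + 4×100 + 62 = 8462 (decimal)
Convert 0x1976 (hexadecimal) → 1×4096 + 9×256 + 7×16 + 6 = 6518 (decimal)
Compute 8462 - 6518 = 1944
Convert 1944 (decimal) → 1944 = 1×1000 + 9×100 + 44 → one thousand nine hundred forty-four (English words)
one thousand nine hundred forty-four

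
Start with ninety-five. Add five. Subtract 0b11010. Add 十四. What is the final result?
Convert ninety-five (English words) → 95 (decimal)
Start: 95
Convert five (English words) → 5 (decimal)
95 + 5 = 100
Convert 0b11010 (binary) → 16 + 8 + 2 = 26 (decimal)
100 - 26 = 74
Convert 十四 (Chinese numeral) → 1×10 + 4 = 14 (decimal)
74 + 14 = 88
88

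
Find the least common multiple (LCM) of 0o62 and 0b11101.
Convert 0o62 (octal) → 6×8 + 2 = 50 (decimal)
Convert 0b11101 (binary) → 16 + 8 + 4 + 1 = 29 (decimal)
Compute lcm(50, 29) = 1450
1450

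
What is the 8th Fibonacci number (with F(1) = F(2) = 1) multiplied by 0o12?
Convert the 8th Fibonacci number (with F(1) = F(2) = 1) (Fibonacci index) → 1, 1, 2, 3, 5, 8, 13, 21 → 21 (decimal)
Convert 0o12 (octal) → 1×8 + 2 = 10 (decimal)
Compute 21 × 10 = 210
210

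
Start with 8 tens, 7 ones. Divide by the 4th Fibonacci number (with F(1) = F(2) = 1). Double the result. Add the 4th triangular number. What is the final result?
Convert 8 tens, 7 ones (place-value notation) → 8×10 + 7 = 87 (decimal)
Start: 87
Convert the 4th Fibonacci number (with F(1) = F(2) = 1) (Fibonacci index) → 1, 1, 2, 3 → 3 (decimal)
87 ÷ 3 = 29
29 × 2 = 58
Convert the 4th triangular number (triangular index) → 4×5/2 = 10 (decimal)
58 + 10 = 68
68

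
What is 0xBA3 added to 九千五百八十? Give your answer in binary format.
Convert 0xBA3 (hexadecimal) → 11×256 + 10×16 + 3 = 2979 (decimal)
Convert 九千五百八十 (Chinese numeral) → 9×1000 + 5×100 + 8×10 = 9580 (decimal)
Compute 2979 + 9580 = 12559
Convert 12559 (decimal) → 12559 = 8192 + 4096 + 256 + 8 + 4 + 2 + 1 → 0b11000100001111 (binary)
0b11000100001111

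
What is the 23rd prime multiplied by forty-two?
Convert the 23rd prime (prime index) → 83 (decimal)
Convert forty-two (English words) → 42 (decimal)
Compute 83 × 42 = 3486
3486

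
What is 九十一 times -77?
Convert 九十一 (Chinese numeral) → 9×10 + 1 = 91 (decimal)
Compute 91 × -77 = -7007
-7007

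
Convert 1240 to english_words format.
Convert 1240 (decimal) → 1240 = 1×1000 + 2×100 + 40 → one thousand two hundred forty (English words)
one thousand two hundred forty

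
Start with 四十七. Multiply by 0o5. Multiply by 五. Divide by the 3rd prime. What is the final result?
Convert 四十七 (Chinese numeral) → 4×10 + 7 = 47 (decimal)
Start: 47
Convert 0o5 (octal) → 5 (decimal)
47 × 5 = 235
Convert 五 (Chinese numeral) → 5 (decimal)
235 × 5 = 1175
Convert the 3rd prime (prime index) → 5 (decimal)
1175 ÷ 5 = 235
235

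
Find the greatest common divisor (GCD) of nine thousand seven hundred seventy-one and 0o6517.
Convert nine thousand seven hundred seventy-one (English words) → 9×1000 + 7×100 + 71 = 9771 (decimal)
Convert 0o6517 (octal) → 6×512 + 5×64 + 1×8 + 7 = 3407 (decimal)
Compute gcd(9771, 3407) = 1
1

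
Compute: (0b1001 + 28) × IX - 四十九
Convert 0b1001 (binary) → 8 + 1 = 9 (decimal)
Convert IX (Roman numeral) → 9 (decimal)
Convert 四十九 (Chinese numeral) → 4×10 + 9 = 49 (decimal)
Expression in decimal: (9 + 28) × 9 - 49
Parentheses first: 9 + 28 = 37
Multiply: 37 × 9 = 333
Subtract: 333 - 49 = 284
284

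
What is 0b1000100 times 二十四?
Convert 0b1000100 (binary) → 64 + 4 = 68 (decimal)
Convert 二十四 (Chinese numeral) → 2×10 + 4 = 24 (decimal)
Compute 68 × 24 = 1632
1632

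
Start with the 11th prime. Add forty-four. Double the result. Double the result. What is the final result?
Convert the 11th prime (prime index) → 31 (decimal)
Start: 31
Convert forty-four (English words) → 44 (decimal)
31 + 44 = 75
75 × 2 = 150
150 × 2 = 300
300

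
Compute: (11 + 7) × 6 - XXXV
Convert XXXV (Roman numeral) → 10 + 10 + 10 + 5 = 35 (decimal)
Expression in decimal: (11 + 7) × 6 - 35
Parentheses first: 11 + 7 = 18
Multiply: 18 × 6 = 108
Subtract: 108 - 35 = 73
73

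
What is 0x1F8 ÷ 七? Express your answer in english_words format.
Convert 0x1F8 (hexadecimal) → 1×256 + 15×16 + 8 = 504 (decimal)
Convert 七 (Chinese numeral) → 7 (decimal)
Compute 504 ÷ 7 = 72
Convert 72 (decimal) → seventy-two (English words)
seventy-two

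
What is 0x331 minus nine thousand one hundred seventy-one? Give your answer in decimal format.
Convert 0x331 (hexadecimal) → 3×256 + 3×16 + 1 = 817 (decimal)
Convert nine thousand one hundred seventy-one (English words) → 9×1000 + 1×100 + 71 = 9171 (decimal)
Compute 817 - 9171 = -8354
-8354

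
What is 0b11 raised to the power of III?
Convert 0b11 (binary) → 2 + 1 = 3 (decimal)
Convert III (Roman numeral) → 1 + 1 + 1 = 3 (decimal)
Compute 3 ^ 3 = 27
27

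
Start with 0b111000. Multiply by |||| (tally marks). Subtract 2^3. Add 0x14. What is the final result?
Convert 0b111000 (binary) → 32 + 16 + 8 = 56 (decimal)
Start: 56
Convert |||| (tally marks) → 4 (decimal)
56 × 4 = 224
Convert 2^3 (power) → 8 (decimal)
224 - 8 = 216
Convert 0x14 (hexadecimal) → 1×16 + 4 = 20 (decimal)
216 + 20 = 236
236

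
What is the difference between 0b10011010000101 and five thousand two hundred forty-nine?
Convert 0b10011010000101 (binary) → 8192 + 1024 + 512 + 128 + 4 + 1 = 9861 (decimal)
Convert five thousand two hundred forty-nine (English words) → 5×1000 + 2×100 + 49 = 5249 (decimal)
Difference: |9861 - 5249| = 4612
4612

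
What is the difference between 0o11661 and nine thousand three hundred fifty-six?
Convert 0o11661 (octal) → 1×4096 + 1×512 + 6×64 + 6×8 + 1 = 5041 (decimal)
Convert nine thousand three hundred fifty-six (English words) → 9×1000 + 3×100 + 56 = 9356 (decimal)
Difference: |5041 - 9356| = 4315
4315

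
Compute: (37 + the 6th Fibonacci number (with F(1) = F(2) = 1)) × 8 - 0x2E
Convert the 6th Fibonacci number (with F(1) = F(2) = 1) (Fibonacci index) → 1, 1, 2, 3, 5, 8 → 8 (decimal)
Convert 0x2E (hexadecimal) → 2×16 + 14 = 46 (decimal)
Expression in decimal: (37 + 8) × 8 - 46
Parentheses first: 37 + 8 = 45
Multiply: 45 × 8 = 360
Subtract: 360 - 46 = 314
314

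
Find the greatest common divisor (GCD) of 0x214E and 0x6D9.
Convert 0x214E (hexadecimal) → 2×4096 + 1×256 + 4×16 + 14 = 8526 (decimal)
Convert 0x6D9 (hexadecimal) → 6×256 + 13×16 + 9 = 1753 (decimal)
Compute gcd(8526, 1753) = 1
1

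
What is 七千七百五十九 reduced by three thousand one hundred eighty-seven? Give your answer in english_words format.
Convert 七千七百五十九 (Chinese numeral) → 7×1000 + 7×100 + 5×10 + 9 = 7759 (decimal)
Convert three thousand one hundred eighty-seven (English words) → 3×1000 + 1×100 + 87 = 3187 (decimal)
Compute 7759 - 3187 = 4572
Convert 4572 (decimal) → 4572 = 4×1000 + 5×100 + 72 → four thousand five hundred seventy-two (English words)
four thousand five hundred seventy-two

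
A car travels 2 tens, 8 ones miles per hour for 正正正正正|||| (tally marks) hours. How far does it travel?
Convert 2 tens, 8 ones (place-value notation) → 2×10 + 8 = 28 (decimal)
Convert 正正正正正|||| (tally marks) → 5 + 5 + 5 + 5 + 5 + 4 = 29 (decimal)
Compute 28 × 29 = 812
812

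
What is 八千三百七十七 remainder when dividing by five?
Convert 八千三百七十七 (Chinese numeral) → 8×1000 + 3×100 + 7×10 + 7 = 8377 (decimal)
Convert five (English words) → 5 (decimal)
Compute 8377 mod 5 = 2
2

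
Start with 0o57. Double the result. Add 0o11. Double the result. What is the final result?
Convert 0o57 (octal) → 5×8 + 7 = 47 (decimal)
Start: 47
47 × 2 = 94
Convert 0o11 (octal) → 1×8 + 1 = 9 (decimal)
94 + 9 = 103
103 × 2 = 206
206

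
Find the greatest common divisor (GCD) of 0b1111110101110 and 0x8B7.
Convert 0b1111110101110 (binary) → 4096 + 2048 + 1024 + 512 + 256 + 128 + 32 + 8 + 4 + 2 = 8110 (decimal)
Convert 0x8B7 (hexadecimal) → 8×256 + 11×16 + 7 = 2231 (decimal)
Compute gcd(8110, 2231) = 1
1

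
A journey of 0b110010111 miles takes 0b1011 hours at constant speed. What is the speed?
Convert 0b110010111 (binary) → 256 + 128 + 16 + 4 + 2 + 1 = 407 (decimal)
Convert 0b1011 (binary) → 8 + 2 + 1 = 11 (decimal)
Compute 407 ÷ 11 = 37
37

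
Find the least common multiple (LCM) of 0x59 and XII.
Convert 0x59 (hexadecimal) → 5×16 + 9 = 89 (decimal)
Convert XII (Roman numeral) → 10 + 1 + 1 = 12 (decimal)
Compute lcm(89, 12) = 1068
1068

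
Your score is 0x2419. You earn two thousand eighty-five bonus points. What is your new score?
Convert 0x2419 (hexadecimal) → 2×4096 + 4×256 + 1×16 + 9 = 9241 (decimal)
Convert two thousand eighty-five (English words) → 2×1000 + 85 = 2085 (decimal)
Compute 9241 + 2085 = 11326
11326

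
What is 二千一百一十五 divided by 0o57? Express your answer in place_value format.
Convert 二千一百一十五 (Chinese numeral) → 2×1000 + 1×100 + 1×10 + 5 = 2115 (decimal)
Convert 0o57 (octal) → 5×8 + 7 = 47 (decimal)
Compute 2115 ÷ 47 = 45
Convert 45 (decimal) → 45 = 4×10 + 5 → 4 tens, 5 ones (place-value notation)
4 tens, 5 ones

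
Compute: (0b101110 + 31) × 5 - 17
Convert 0b101110 (binary) → 32 + 8 + 4 + 2 = 46 (decimal)
Expression in decimal: (46 + 31) × 5 - 17
Parentheses first: 46 + 31 = 77
Multiply: 77 × 5 = 385
Subtract: 385 - 17 = 368
368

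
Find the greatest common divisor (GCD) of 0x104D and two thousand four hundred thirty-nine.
Convert 0x104D (hexadecimal) → 1×4096 + 4×16 + 13 = 4173 (decimal)
Convert two thousand four hundred thirty-nine (English words) → 2×1000 + 4×100 + 39 = 2439 (decimal)
Compute gcd(4173, 2439) = 3
3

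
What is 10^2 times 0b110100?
Convert 10^2 (power) → 100 (decimal)
Convert 0b110100 (binary) → 32 + 16 + 4 = 52 (decimal)
Compute 100 × 52 = 5200
5200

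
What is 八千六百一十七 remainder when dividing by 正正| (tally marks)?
Convert 八千六百一十七 (Chinese numeral) → 8×1000 + 6×100 + 1×10 + 7 = 8617 (decimal)
Convert 正正| (tally marks) → 5 + 5 + 1 = 11 (decimal)
Compute 8617 mod 11 = 4
4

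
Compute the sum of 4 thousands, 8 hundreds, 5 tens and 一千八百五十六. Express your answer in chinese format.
Convert 4 thousands, 8 hundreds, 5 tens (place-value notation) → 4×1000 + 8×100 + 5×10 = 4850 (decimal)
Convert 一千八百五十六 (Chinese numeral) → 1×1000 + 8×100 + 5×10 + 6 = 1856 (decimal)
Compute 4850 + 1856 = 6706
Convert 6706 (decimal) → 6706 = 6×1000 + 7×100 + 6 → 六千七百零六 (Chinese numeral)
六千七百零六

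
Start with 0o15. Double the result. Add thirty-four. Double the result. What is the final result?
Convert 0o15 (octal) → 1×8 + 5 = 13 (decimal)
Start: 13
13 × 2 = 26
Convert thirty-four (English words) → 34 (decimal)
26 + 34 = 60
60 × 2 = 120
120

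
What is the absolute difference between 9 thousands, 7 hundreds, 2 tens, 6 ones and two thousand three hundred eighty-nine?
Convert 9 thousands, 7 hundreds, 2 tens, 6 ones (place-value notation) → 9×1000 + 7×100 + 2×10 + 6 = 9726 (decimal)
Convert two thousand three hundred eighty-nine (English words) → 2×1000 + 3×100 + 89 = 2389 (decimal)
Compute |9726 - 2389| = 7337
7337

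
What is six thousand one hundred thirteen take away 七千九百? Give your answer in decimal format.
Convert six thousand one hundred thirteen (English words) → 6×1000 + 1×100 + 13 = 6113 (decimal)
Convert 七千九百 (Chinese numeral) → 7×1000 + 9×100 = 7900 (decimal)
Compute 6113 - 7900 = -1787
-1787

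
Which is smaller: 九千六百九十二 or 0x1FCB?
Convert 九千六百九十二 (Chinese numeral) → 9×1000 + 6×100 + 9×10 + 2 = 9692 (decimal)
Convert 0x1FCB (hexadecimal) → 1×4096 + 15×256 + 12×16 + 11 = 8139 (decimal)
Compare 9692 vs 8139: smaller = 8139
8139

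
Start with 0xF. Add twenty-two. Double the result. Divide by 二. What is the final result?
Convert 0xF (hexadecimal) → 15 (decimal)
Start: 15
Convert twenty-two (English words) → 22 (decimal)
15 + 22 = 37
37 × 2 = 74
Convert 二 (Chinese numeral) → 2 (decimal)
74 ÷ 2 = 37
37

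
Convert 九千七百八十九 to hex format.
Convert 九千七百八十九 (Chinese numeral) → 9×1000 + 7×100 + 8×10 + 9 = 9789 (decimal)
Convert 9789 (decimal) → 9789 = 2×4096 + 6×256 + 3×16 + 13 → 0x263D (hexadecimal)
0x263D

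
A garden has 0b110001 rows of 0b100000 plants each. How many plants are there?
Convert 0b100000 (binary) → 32 (decimal)
Convert 0b110001 (binary) → 32 + 16 + 1 = 49 (decimal)
Compute 32 × 49 = 1568
1568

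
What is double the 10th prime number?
The 10th prime number = 29
Compute 29 × 2 = 58
58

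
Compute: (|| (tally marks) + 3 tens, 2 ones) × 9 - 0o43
Convert || (tally marks) → 2 (decimal)
Convert 3 tens, 2 ones (place-value notation) → 3×10 + 2 = 32 (decimal)
Convert 0o43 (octal) → 4×8 + 3 = 35 (decimal)
Expression in decimal: (2 + 32) × 9 - 35
Parentheses first: 2 + 32 = 34
Multiply: 34 × 9 = 306
Subtract: 306 - 35 = 271
271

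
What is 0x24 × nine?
Convert 0x24 (hexadecimal) → 2×16 + 4 = 36 (decimal)
Convert nine (English words) → 9 (decimal)
Compute 36 × 9 = 324
324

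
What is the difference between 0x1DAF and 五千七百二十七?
Convert 0x1DAF (hexadecimal) → 1×4096 + 13×256 + 10×16 + 15 = 7599 (decimal)
Convert 五千七百二十七 (Chinese numeral) → 5×1000 + 7×100 + 2×10 + 7 = 5727 (decimal)
Difference: |7599 - 5727| = 1872
1872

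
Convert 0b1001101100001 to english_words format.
Convert 0b1001101100001 (binary) → 4096 + 512 + 256 + 64 + 32 + 1 = 4961 (decimal)
Convert 4961 (decimal) → 4961 = 4×1000 + 9×100 + 61 → four thousand nine hundred sixty-one (English words)
four thousand nine hundred sixty-one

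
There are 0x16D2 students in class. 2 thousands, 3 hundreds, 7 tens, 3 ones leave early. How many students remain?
Convert 0x16D2 (hexadecimal) → 1×4096 + 6×256 + 13×16 + 2 = 5842 (decimal)
Convert 2 thousands, 3 hundreds, 7 tens, 3 ones (place-value notation) → 2×1000 + 3×100 + 7×10 + 3 = 2373 (decimal)
Compute 5842 - 2373 = 3469
3469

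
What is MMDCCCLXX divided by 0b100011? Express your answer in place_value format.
Convert MMDCCCLXX (Roman numeral) → 1000 + 1000 + 500 + 100 + 100 + 100 + 50 + 10 + 10 = 2870 (decimal)
Convert 0b100011 (binary) → 32 + 2 + 1 = 35 (decimal)
Compute 2870 ÷ 35 = 82
Convert 82 (decimal) → 82 = 8×10 + 2 → 8 tens, 2 ones (place-value notation)
8 tens, 2 ones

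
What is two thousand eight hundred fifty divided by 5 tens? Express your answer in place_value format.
Convert two thousand eight hundred fifty (English words) → 2×1000 + 8×100 + 50 = 2850 (decimal)
Convert 5 tens (place-value notation) → 5×10 = 50 (decimal)
Compute 2850 ÷ 50 = 57
Convert 57 (decimal) → 57 = 5×10 + 7 → 5 tens, 7 ones (place-value notation)
5 tens, 7 ones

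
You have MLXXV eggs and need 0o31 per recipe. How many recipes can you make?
Convert MLXXV (Roman numeral) → 1000 + 50 + 10 + 10 + 5 = 1075 (decimal)
Convert 0o31 (octal) → 3×8 + 1 = 25 (decimal)
Compute 1075 ÷ 25 = 43
43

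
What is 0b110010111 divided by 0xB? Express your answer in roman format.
Convert 0b110010111 (binary) → 256 + 128 + 16 + 4 + 2 + 1 = 407 (decimal)
Convert 0xB (hexadecimal) → 11 (decimal)
Compute 407 ÷ 11 = 37
Convert 37 (decimal) → 37 = 10 + 10 + 10 + 5 + 1 + 1 → XXXVII (Roman numeral)
XXXVII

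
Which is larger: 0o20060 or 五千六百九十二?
Convert 0o20060 (octal) → 2×4096 + 6×8 = 8240 (decimal)
Convert 五千六百九十二 (Chinese numeral) → 5×1000 + 6×100 + 9×10 + 2 = 5692 (decimal)
Compare 8240 vs 5692: larger = 8240
8240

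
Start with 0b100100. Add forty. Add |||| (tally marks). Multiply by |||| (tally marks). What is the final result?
Convert 0b100100 (binary) → 32 + 4 = 36 (decimal)
Start: 36
Convert forty (English words) → 40 (decimal)
36 + 40 = 76
Convert |||| (tally marks) → 4 (decimal)
76 + 4 = 80
Convert |||| (tally marks) → 4 (decimal)
80 × 4 = 320
320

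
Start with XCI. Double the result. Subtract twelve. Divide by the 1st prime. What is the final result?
Convert XCI (Roman numeral) → 90 + 1 = 91 (decimal)
Start: 91
91 × 2 = 182
Convert twelve (English words) → 12 (decimal)
182 - 12 = 170
Convert the 1st prime (prime index) → 2 (decimal)
170 ÷ 2 = 85
85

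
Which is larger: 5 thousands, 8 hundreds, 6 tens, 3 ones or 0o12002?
Convert 5 thousands, 8 hundreds, 6 tens, 3 ones (place-value notation) → 5×1000 + 8×100 + 6×10 + 3 = 5863 (decimal)
Convert 0o12002 (octal) → 1×4096 + 2×512 + 2 = 5122 (decimal)
Compare 5863 vs 5122: larger = 5863
5863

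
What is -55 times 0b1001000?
Convert 0b1001000 (binary) → 64 + 8 = 72 (decimal)
Compute -55 × 72 = -3960
-3960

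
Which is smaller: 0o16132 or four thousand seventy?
Convert 0o16132 (octal) → 1×4096 + 6×512 + 1×64 + 3×8 + 2 = 7258 (decimal)
Convert four thousand seventy (English words) → 4×1000 + 70 = 4070 (decimal)
Compare 7258 vs 4070: smaller = 4070
4070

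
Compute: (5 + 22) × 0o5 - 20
Convert 0o5 (octal) → 5 (decimal)
Expression in decimal: (5 + 22) × 5 - 20
Parentheses first: 5 + 22 = 27
Multiply: 27 × 5 = 135
Subtract: 135 - 20 = 115
115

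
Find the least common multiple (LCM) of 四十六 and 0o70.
Convert 四十六 (Chinese numeral) → 4×10 + 6 = 46 (decimal)
Convert 0o70 (octal) → 7×8 = 56 (decimal)
Compute lcm(46, 56) = 1288
1288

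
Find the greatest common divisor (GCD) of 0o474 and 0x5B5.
Convert 0o474 (octal) → 4×64 + 7×8 + 4 = 316 (decimal)
Convert 0x5B5 (hexadecimal) → 5×256 + 11×16 + 5 = 1461 (decimal)
Compute gcd(316, 1461) = 1
1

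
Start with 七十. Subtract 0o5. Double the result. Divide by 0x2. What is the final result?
Convert 七十 (Chinese numeral) → 7×10 = 70 (decimal)
Start: 70
Convert 0o5 (octal) → 5 (decimal)
70 - 5 = 65
65 × 2 = 130
Convert 0x2 (hexadecimal) → 2 (decimal)
130 ÷ 2 = 65
65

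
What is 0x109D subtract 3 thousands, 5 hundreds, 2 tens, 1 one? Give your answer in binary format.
Convert 0x109D (hexadecimal) → 1×4096 + 9×16 + 13 = 4253 (decimal)
Convert 3 thousands, 5 hundreds, 2 tens, 1 one (place-value notation) → 3×1000 + 5×100 + 2×10 + 1 = 3521 (decimal)
Compute 4253 - 3521 = 732
Convert 732 (decimal) → 732 = 512 + 128 + 64 + 16 + 8 + 4 → 0b1011011100 (binary)
0b1011011100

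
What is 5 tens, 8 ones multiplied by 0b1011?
Convert 5 tens, 8 ones (place-value notation) → 5×10 + 8 = 58 (decimal)
Convert 0b1011 (binary) → 8 + 2 + 1 = 11 (decimal)
Compute 58 × 11 = 638
638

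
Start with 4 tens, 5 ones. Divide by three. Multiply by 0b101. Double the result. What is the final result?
Convert 4 tens, 5 ones (place-value notation) → 4×10 + 5 = 45 (decimal)
Start: 45
Convert three (English words) → 3 (decimal)
45 ÷ 3 = 15
Convert 0b101 (binary) → 4 + 1 = 5 (decimal)
15 × 5 = 75
75 × 2 = 150
150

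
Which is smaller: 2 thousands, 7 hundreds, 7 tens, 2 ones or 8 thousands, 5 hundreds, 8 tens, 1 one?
Convert 2 thousands, 7 hundreds, 7 tens, 2 ones (place-value notation) → 2×1000 + 7×100 + 7×10 + 2 = 2772 (decimal)
Convert 8 thousands, 5 hundreds, 8 tens, 1 one (place-value notation) → 8×1000 + 5×100 + 8×10 + 1 = 8581 (decimal)
Compare 2772 vs 8581: smaller = 2772
2772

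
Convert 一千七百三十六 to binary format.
Convert 一千七百三十六 (Chinese numeral) → 1×1000 + 7×100 + 3×10 + 6 = 1736 (decimal)
Convert 1736 (decimal) → 1736 = 1024 + 512 + 128 + 64 + 8 → 0b11011001000 (binary)
0b11011001000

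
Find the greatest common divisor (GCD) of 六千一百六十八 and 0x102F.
Convert 六千一百六十八 (Chinese numeral) → 6×1000 + 1×100 + 6×10 + 8 = 6168 (decimal)
Convert 0x102F (hexadecimal) → 1×4096 + 2×16 + 15 = 4143 (decimal)
Compute gcd(6168, 4143) = 3
3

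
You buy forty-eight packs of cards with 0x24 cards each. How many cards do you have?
Convert 0x24 (hexadecimal) → 2×16 + 4 = 36 (decimal)
Convert forty-eight (English words) → 48 (decimal)
Compute 36 × 48 = 1728
1728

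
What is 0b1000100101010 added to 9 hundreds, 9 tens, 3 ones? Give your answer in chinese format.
Convert 0b1000100101010 (binary) → 4096 + 256 + 32 + 8 + 2 = 4394 (decimal)
Convert 9 hundreds, 9 tens, 3 ones (place-value notation) → 9×100 + 9×10 + 3 = 993 (decimal)
Compute 4394 + 993 = 5387
Convert 5387 (decimal) → 5387 = 5×1000 + 3×100 + 8×10 + 7 → 五千三百八十七 (Chinese numeral)
五千三百八十七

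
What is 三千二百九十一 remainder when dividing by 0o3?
Convert 三千二百九十一 (Chinese numeral) → 3×1000 + 2×100 + 9×10 + 1 = 3291 (decimal)
Convert 0o3 (octal) → 3 (decimal)
Compute 3291 mod 3 = 0
0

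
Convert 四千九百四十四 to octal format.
Convert 四千九百四十四 (Chinese numeral) → 4×1000 + 9×100 + 4×10 + 4 = 4944 (decimal)
Convert 4944 (decimal) → 4944 = 1×4096 + 1×512 + 5×64 + 2×8 → 0o11520 (octal)
0o11520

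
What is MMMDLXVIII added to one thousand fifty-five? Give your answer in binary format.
Convert MMMDLXVIII (Roman numeral) → 1000 + 1000 + 1000 + 500 + 50 + 10 + 5 + 1 + 1 + 1 = 3568 (decimal)
Convert one thousand fifty-five (English words) → 1×1000 + 55 = 1055 (decimal)
Compute 3568 + 1055 = 4623
Convert 4623 (decimal) → 4623 = 4096 + 512 + 8 + 4 + 2 + 1 → 0b1001000001111 (binary)
0b1001000001111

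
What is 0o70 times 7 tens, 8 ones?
Convert 0o70 (octal) → 7×8 = 56 (decimal)
Convert 7 tens, 8 ones (place-value notation) → 7×10 + 8 = 78 (decimal)
Compute 56 × 78 = 4368
4368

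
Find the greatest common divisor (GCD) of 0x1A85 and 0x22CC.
Convert 0x1A85 (hexadecimal) → 1×4096 + 10×256 + 8×16 + 5 = 6789 (decimal)
Convert 0x22CC (hexadecimal) → 2×4096 + 2×256 + 12×16 + 12 = 8908 (decimal)
Compute gcd(6789, 8908) = 1
1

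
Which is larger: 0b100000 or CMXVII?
Convert 0b100000 (binary) → 32 (decimal)
Convert CMXVII (Roman numeral) → 900 + 10 + 5 + 1 + 1 = 917 (decimal)
Compare 32 vs 917: larger = 917
917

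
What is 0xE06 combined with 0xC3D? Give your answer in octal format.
Convert 0xE06 (hexadecimal) → 14×256 + 6 = 3590 (decimal)
Convert 0xC3D (hexadecimal) → 12×256 + 3×16 + 13 = 3133 (decimal)
Compute 3590 + 3133 = 6723
Convert 6723 (decimal) → 6723 = 1×4096 + 5×512 + 1×64 + 3 → 0o15103 (octal)
0o15103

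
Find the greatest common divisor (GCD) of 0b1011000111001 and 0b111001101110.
Convert 0b1011000111001 (binary) → 4096 + 1024 + 512 + 32 + 16 + 8 + 1 = 5689 (decimal)
Convert 0b111001101110 (binary) → 2048 + 1024 + 512 + 64 + 32 + 8 + 4 + 2 = 3694 (decimal)
Compute gcd(5689, 3694) = 1
1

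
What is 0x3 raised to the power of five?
Convert 0x3 (hexadecimal) → 3 (decimal)
Convert five (English words) → 5 (decimal)
Compute 3 ^ 5 = 243
243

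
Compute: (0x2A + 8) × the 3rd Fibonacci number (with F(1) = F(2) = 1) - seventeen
Convert 0x2A (hexadecimal) → 2×16 + 10 = 42 (decimal)
Convert the 3rd Fibonacci number (with F(1) = F(2) = 1) (Fibonacci index) → 1, 1, 2 → 2 (decimal)
Convert seventeen (English words) → 17 (decimal)
Expression in decimal: (42 + 8) × 2 - 17
Parentheses first: 42 + 8 = 50
Multiply: 50 × 2 = 100
Subtract: 100 - 17 = 83
83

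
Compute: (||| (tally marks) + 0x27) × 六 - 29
Convert ||| (tally marks) → 3 (decimal)
Convert 0x27 (hexadecimal) → 2×16 + 7 = 39 (decimal)
Convert 六 (Chinese numeral) → 6 (decimal)
Expression in decimal: (3 + 39) × 6 - 29
Parentheses first: 3 + 39 = 42
Multiply: 42 × 6 = 252
Subtract: 252 - 29 = 223
223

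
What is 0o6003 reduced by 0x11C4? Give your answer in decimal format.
Convert 0o6003 (octal) → 6×512 + 3 = 3075 (decimal)
Convert 0x11C4 (hexadecimal) → 1×4096 + 1×256 + 12×16 + 4 = 4548 (decimal)
Compute 3075 - 4548 = -1473
-1473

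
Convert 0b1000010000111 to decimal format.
Convert 0b1000010000111 (binary) → 4096 + 128 + 4 + 2 + 1 = 4231 (decimal)
4231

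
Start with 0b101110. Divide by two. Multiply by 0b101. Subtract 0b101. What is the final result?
Convert 0b101110 (binary) → 32 + 8 + 4 + 2 = 46 (decimal)
Start: 46
Convert two (English words) → 2 (decimal)
46 ÷ 2 = 23
Convert 0b101 (binary) → 4 + 1 = 5 (decimal)
23 × 5 = 115
Convert 0b101 (binary) → 4 + 1 = 5 (decimal)
115 - 5 = 110
110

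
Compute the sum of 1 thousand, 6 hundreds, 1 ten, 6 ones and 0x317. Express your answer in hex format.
Convert 1 thousand, 6 hundreds, 1 ten, 6 ones (place-value notation) → 1×1000 + 6×100 + 1×10 + 6 = 1616 (decimal)
Convert 0x317 (hexadecimal) → 3×256 + 1×16 + 7 = 791 (decimal)
Compute 1616 + 791 = 2407
Convert 2407 (decimal) → 2407 = 9×256 + 6×16 + 7 → 0x967 (hexadecimal)
0x967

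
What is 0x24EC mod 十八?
Convert 0x24EC (hexadecimal) → 2×4096 + 4×256 + 14×16 + 12 = 9452 (decimal)
Convert 十八 (Chinese numeral) → 1×10 + 8 = 18 (decimal)
Compute 9452 mod 18 = 2
2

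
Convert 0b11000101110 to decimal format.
Convert 0b11000101110 (binary) → 1024 + 512 + 32 + 8 + 4 + 2 = 1582 (decimal)
1582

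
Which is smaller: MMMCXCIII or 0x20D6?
Convert MMMCXCIII (Roman numeral) → 1000 + 1000 + 1000 + 100 + 90 + 1 + 1 + 1 = 3193 (decimal)
Convert 0x20D6 (hexadecimal) → 2×4096 + 13×16 + 6 = 8406 (decimal)
Compare 3193 vs 8406: smaller = 3193
3193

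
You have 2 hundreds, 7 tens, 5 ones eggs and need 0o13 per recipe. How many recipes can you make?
Convert 2 hundreds, 7 tens, 5 ones (place-value notation) → 2×100 + 7×10 + 5 = 275 (decimal)
Convert 0o13 (octal) → 1×8 + 3 = 11 (decimal)
Compute 275 ÷ 11 = 25
25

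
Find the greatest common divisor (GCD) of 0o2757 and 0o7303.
Convert 0o2757 (octal) → 2×512 + 7×64 + 5×8 + 7 = 1519 (decimal)
Convert 0o7303 (octal) → 7×512 + 3×64 + 3 = 3779 (decimal)
Compute gcd(1519, 3779) = 1
1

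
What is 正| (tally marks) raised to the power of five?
Convert 正| (tally marks) → 5 + 1 = 6 (decimal)
Convert five (English words) → 5 (decimal)
Compute 6 ^ 5 = 7776
7776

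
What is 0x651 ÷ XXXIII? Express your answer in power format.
Convert 0x651 (hexadecimal) → 6×256 + 5×16 + 1 = 1617 (decimal)
Convert XXXIII (Roman numeral) → 10 + 10 + 10 + 1 + 1 + 1 = 33 (decimal)
Compute 1617 ÷ 33 = 49
Convert 49 (decimal) → 7^2 (power)
7^2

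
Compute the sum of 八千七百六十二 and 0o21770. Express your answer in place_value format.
Convert 八千七百六十二 (Chinese numeral) → 8×1000 + 7×100 + 6×10 + 2 = 8762 (decimal)
Convert 0o21770 (octal) → 2×4096 + 1×512 + 7×64 + 7×8 = 9208 (decimal)
Compute 8762 + 9208 = 17970
Convert 17970 (decimal) → 17970 = 17×1000 + 9×100 + 7×10 → 17 thousands, 9 hundreds, 7 tens (place-value notation)
17 thousands, 9 hundreds, 7 tens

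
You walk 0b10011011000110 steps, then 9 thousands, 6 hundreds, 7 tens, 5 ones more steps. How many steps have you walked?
Convert 0b10011011000110 (binary) → 8192 + 1024 + 512 + 128 + 64 + 4 + 2 = 9926 (decimal)
Convert 9 thousands, 6 hundreds, 7 tens, 5 ones (place-value notation) → 9×1000 + 6×100 + 7×10 + 5 = 9675 (decimal)
Compute 9926 + 9675 = 19601
19601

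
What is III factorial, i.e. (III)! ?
Convert III (Roman numeral) → 1 + 1 + 1 = 3 (decimal)
Compute 3! = 6
6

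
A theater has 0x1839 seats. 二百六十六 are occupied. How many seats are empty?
Convert 0x1839 (hexadecimal) → 1×4096 + 8×256 + 3×16 + 9 = 6201 (decimal)
Convert 二百六十六 (Chinese numeral) → 2×100 + 6×10 + 6 = 266 (decimal)
Compute 6201 - 266 = 5935
5935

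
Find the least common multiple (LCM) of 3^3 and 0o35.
Convert 3^3 (power) → 27 (decimal)
Convert 0o35 (octal) → 3×8 + 5 = 29 (decimal)
Compute lcm(27, 29) = 783
783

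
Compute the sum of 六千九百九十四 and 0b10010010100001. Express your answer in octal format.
Convert 六千九百九十四 (Chinese numeral) → 6×1000 + 9×100 + 9×10 + 4 = 6994 (decimal)
Convert 0b10010010100001 (binary) → 8192 + 1024 + 128 + 32 + 1 = 9377 (decimal)
Compute 6994 + 9377 = 16371
Convert 16371 (decimal) → 16371 = 3×4096 + 7×512 + 7×64 + 6×8 + 3 → 0o37763 (octal)
0o37763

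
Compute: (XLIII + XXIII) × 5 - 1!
Convert XLIII (Roman numeral) → 40 + 1 + 1 + 1 = 43 (decimal)
Convert XXIII (Roman numeral) → 10 + 10 + 1 + 1 + 1 = 23 (decimal)
Convert 1! (factorial) → 1 (decimal)
Expression in decimal: (43 + 23) × 5 - 1
Parentheses first: 43 + 23 = 66
Multiply: 66 × 5 = 330
Subtract: 330 - 1 = 329
329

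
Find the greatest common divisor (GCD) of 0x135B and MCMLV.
Convert 0x135B (hexadecimal) → 1×4096 + 3×256 + 5×16 + 11 = 4955 (decimal)
Convert MCMLV (Roman numeral) → 1000 + 900 + 50 + 5 = 1955 (decimal)
Compute gcd(4955, 1955) = 5
5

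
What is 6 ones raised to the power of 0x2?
Convert 6 ones (place-value notation) → 6 (decimal)
Convert 0x2 (hexadecimal) → 2 (decimal)
Compute 6 ^ 2 = 36
36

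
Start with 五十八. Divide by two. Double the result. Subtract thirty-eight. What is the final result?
Convert 五十八 (Chinese numeral) → 5×10 + 8 = 58 (decimal)
Start: 58
Convert two (English words) → 2 (decimal)
58 ÷ 2 = 29
29 × 2 = 58
Convert thirty-eight (English words) → 38 (decimal)
58 - 38 = 20
20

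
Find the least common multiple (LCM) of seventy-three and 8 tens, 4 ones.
Convert seventy-three (English words) → 73 (decimal)
Convert 8 tens, 4 ones (place-value notation) → 8×10 + 4 = 84 (decimal)
Compute lcm(73, 84) = 6132
6132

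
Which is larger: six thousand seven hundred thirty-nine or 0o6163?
Convert six thousand seven hundred thirty-nine (English words) → 6×1000 + 7×100 + 39 = 6739 (decimal)
Convert 0o6163 (octal) → 6×512 + 1×64 + 6×8 + 3 = 3187 (decimal)
Compare 6739 vs 3187: larger = 6739
6739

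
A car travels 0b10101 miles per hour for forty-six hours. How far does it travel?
Convert 0b10101 (binary) → 16 + 4 + 1 = 21 (decimal)
Convert forty-six (English words) → 46 (decimal)
Compute 21 × 46 = 966
966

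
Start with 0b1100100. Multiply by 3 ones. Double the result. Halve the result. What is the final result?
Convert 0b1100100 (binary) → 64 + 32 + 4 = 100 (decimal)
Start: 100
Convert 3 ones (place-value notation) → 3 (decimal)
100 × 3 = 300
300 × 2 = 600
600 ÷ 2 = 300
300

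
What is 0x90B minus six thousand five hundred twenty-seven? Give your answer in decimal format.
Convert 0x90B (hexadecimal) → 9×256 + 11 = 2315 (decimal)
Convert six thousand five hundred twenty-seven (English words) → 6×1000 + 5×100 + 27 = 6527 (decimal)
Compute 2315 - 6527 = -4212
-4212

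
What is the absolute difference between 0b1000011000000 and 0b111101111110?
Convert 0b1000011000000 (binary) → 4096 + 128 + 64 = 4288 (decimal)
Convert 0b111101111110 (binary) → 2048 + 1024 + 512 + 256 + 64 + 32 + 16 + 8 + 4 + 2 = 3966 (decimal)
Compute |4288 - 3966| = 322
322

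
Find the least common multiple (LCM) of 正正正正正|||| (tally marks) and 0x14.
Convert 正正正正正|||| (tally marks) → 5 + 5 + 5 + 5 + 5 + 4 = 29 (decimal)
Convert 0x14 (hexadecimal) → 1×16 + 4 = 20 (decimal)
Compute lcm(29, 20) = 580
580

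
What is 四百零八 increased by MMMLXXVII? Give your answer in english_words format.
Convert 四百零八 (Chinese numeral) → 4×100 + 8 = 408 (decimal)
Convert MMMLXXVII (Roman numeral) → 1000 + 1000 + 1000 + 50 + 10 + 10 + 5 + 1 + 1 = 3077 (decimal)
Compute 408 + 3077 = 3485
Convert 3485 (decimal) → 3485 = 3×1000 + 4×100 + 85 → three thousand four hundred eighty-five (English words)
three thousand four hundred eighty-five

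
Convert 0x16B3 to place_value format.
Convert 0x16B3 (hexadecimal) → 1×4096 + 6×256 + 11×16 + 3 = 5811 (decimal)
Convert 5811 (decimal) → 5811 = 5×1000 + 8×100 + 1×10 + 1 → 5 thousands, 8 hundreds, 1 ten, 1 one (place-value notation)
5 thousands, 8 hundreds, 1 ten, 1 one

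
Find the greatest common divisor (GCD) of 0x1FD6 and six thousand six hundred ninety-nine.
Convert 0x1FD6 (hexadecimal) → 1×4096 + 15×256 + 13×16 + 6 = 8150 (decimal)
Convert six thousand six hundred ninety-nine (English words) → 6×1000 + 6×100 + 99 = 6699 (decimal)
Compute gcd(8150, 6699) = 1
1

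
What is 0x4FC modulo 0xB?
Convert 0x4FC (hexadecimal) → 4×256 + 15×16 + 12 = 1276 (decimal)
Convert 0xB (hexadecimal) → 11 (decimal)
Compute 1276 mod 11 = 0
0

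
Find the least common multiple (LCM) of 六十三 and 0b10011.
Convert 六十三 (Chinese numeral) → 6×10 + 3 = 63 (decimal)
Convert 0b10011 (binary) → 16 + 2 + 1 = 19 (decimal)
Compute lcm(63, 19) = 1197
1197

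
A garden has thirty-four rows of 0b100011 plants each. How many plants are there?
Convert 0b100011 (binary) → 32 + 2 + 1 = 35 (decimal)
Convert thirty-four (English words) → 34 (decimal)
Compute 35 × 34 = 1190
1190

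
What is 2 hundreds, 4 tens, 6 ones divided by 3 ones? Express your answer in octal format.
Convert 2 hundreds, 4 tens, 6 ones (place-value notation) → 2×100 + 4×10 + 6 = 246 (decimal)
Convert 3 ones (place-value notation) → 3 (decimal)
Compute 246 ÷ 3 = 82
Convert 82 (decimal) → 82 = 1×64 + 2×8 + 2 → 0o122 (octal)
0o122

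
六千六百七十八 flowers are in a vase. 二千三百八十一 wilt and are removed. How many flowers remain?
Convert 六千六百七十八 (Chinese numeral) → 6×1000 + 6×100 + 7×10 + 8 = 6678 (decimal)
Convert 二千三百八十一 (Chinese numeral) → 2×1000 + 3×100 + 8×10 + 1 = 2381 (decimal)
Compute 6678 - 2381 = 4297
4297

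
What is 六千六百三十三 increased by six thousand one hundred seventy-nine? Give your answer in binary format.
Convert 六千六百三十三 (Chinese numeral) → 6×1000 + 6×100 + 3×10 + 3 = 6633 (decimal)
Convert six thousand one hundred seventy-nine (English words) → 6×1000 + 1×100 + 79 = 6179 (decimal)
Compute 6633 + 6179 = 12812
Convert 12812 (decimal) → 12812 = 8192 + 4096 + 512 + 8 + 4 → 0b11001000001100 (binary)
0b11001000001100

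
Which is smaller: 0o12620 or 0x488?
Convert 0o12620 (octal) → 1×4096 + 2×512 + 6×64 + 2×8 = 5520 (decimal)
Convert 0x488 (hexadecimal) → 4×256 + 8×16 + 8 = 1160 (decimal)
Compare 5520 vs 1160: smaller = 1160
1160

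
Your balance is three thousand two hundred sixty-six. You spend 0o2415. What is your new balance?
Convert three thousand two hundred sixty-six (English words) → 3×1000 + 2×100 + 66 = 3266 (decimal)
Convert 0o2415 (octal) → 2×512 + 4×64 + 1×8 + 5 = 1293 (decimal)
Compute 3266 - 1293 = 1973
1973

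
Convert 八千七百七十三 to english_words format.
Convert 八千七百七十三 (Chinese numeral) → 8×1000 + 7×100 + 7×10 + 3 = 8773 (decimal)
Convert 8773 (decimal) → 8773 = 8×1000 + 7×100 + 73 → eight thousand seven hundred seventy-three (English words)
eight thousand seven hundred seventy-three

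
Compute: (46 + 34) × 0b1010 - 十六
Convert 0b1010 (binary) → 8 + 2 = 10 (decimal)
Convert 十六 (Chinese numeral) → 1×10 + 6 = 16 (decimal)
Expression in decimal: (46 + 34) × 10 - 16
Parentheses first: 46 + 34 = 80
Multiply: 80 × 10 = 800
Subtract: 800 - 16 = 784
784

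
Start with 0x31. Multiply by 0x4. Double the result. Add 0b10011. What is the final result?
Convert 0x31 (hexadecimal) → 3×16 + 1 = 49 (decimal)
Start: 49
Convert 0x4 (hexadecimal) → 4 (decimal)
49 × 4 = 196
196 × 2 = 392
Convert 0b10011 (binary) → 16 + 2 + 1 = 19 (decimal)
392 + 19 = 411
411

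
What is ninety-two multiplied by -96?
Convert ninety-two (English words) → 92 (decimal)
Compute 92 × -96 = -8832
-8832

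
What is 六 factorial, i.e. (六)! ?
Convert 六 (Chinese numeral) → 6 (decimal)
Compute 6! = 720
720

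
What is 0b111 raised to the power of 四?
Convert 0b111 (binary) → 4 + 2 + 1 = 7 (decimal)
Convert 四 (Chinese numeral) → 4 (decimal)
Compute 7 ^ 4 = 2401
2401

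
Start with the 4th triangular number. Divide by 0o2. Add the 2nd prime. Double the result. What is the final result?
Convert the 4th triangular number (triangular index) → 4×5/2 = 10 (decimal)
Start: 10
Convert 0o2 (octal) → 2 (decimal)
10 ÷ 2 = 5
Convert the 2nd prime (prime index) → 3 (decimal)
5 + 3 = 8
8 × 2 = 16
16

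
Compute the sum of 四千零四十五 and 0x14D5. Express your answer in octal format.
Convert 四千零四十五 (Chinese numeral) → 4×1000 + 4×10 + 5 = 4045 (decimal)
Convert 0x14D5 (hexadecimal) → 1×4096 + 4×256 + 13×16 + 5 = 5333 (decimal)
Compute 4045 + 5333 = 9378
Convert 9378 (decimal) → 9378 = 2×4096 + 2×512 + 2×64 + 4×8 + 2 → 0o22242 (octal)
0o22242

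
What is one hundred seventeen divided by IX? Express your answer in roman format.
Convert one hundred seventeen (English words) → 1×100 + 17 = 117 (decimal)
Convert IX (Roman numeral) → 9 (decimal)
Compute 117 ÷ 9 = 13
Convert 13 (decimal) → 13 = 10 + 1 + 1 + 1 → XIII (Roman numeral)
XIII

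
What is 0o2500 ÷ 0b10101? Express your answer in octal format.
Convert 0o2500 (octal) → 2×512 + 5×64 = 1344 (decimal)
Convert 0b10101 (binary) → 16 + 4 + 1 = 21 (decimal)
Compute 1344 ÷ 21 = 64
Convert 64 (decimal) → 64 = 1×64 → 0o100 (octal)
0o100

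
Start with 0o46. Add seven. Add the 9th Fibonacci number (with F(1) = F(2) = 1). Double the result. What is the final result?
Convert 0o46 (octal) → 4×8 + 6 = 38 (decimal)
Start: 38
Convert seven (English words) → 7 (decimal)
38 + 7 = 45
Convert the 9th Fibonacci number (with F(1) = F(2) = 1) (Fibonacci index) → 1, 1, 2, 3, 5, 8, 13, 21, 34 → 34 (decimal)
45 + 34 = 79
79 × 2 = 158
158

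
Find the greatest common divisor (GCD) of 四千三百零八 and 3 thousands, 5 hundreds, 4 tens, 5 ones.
Convert 四千三百零八 (Chinese numeral) → 4×1000 + 3×100 + 8 = 4308 (decimal)
Convert 3 thousands, 5 hundreds, 4 tens, 5 ones (place-value notation) → 3×1000 + 5×100 + 4×10 + 5 = 3545 (decimal)
Compute gcd(4308, 3545) = 1
1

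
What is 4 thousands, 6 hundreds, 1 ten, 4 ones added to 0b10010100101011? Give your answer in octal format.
Convert 4 thousands, 6 hundreds, 1 ten, 4 ones (place-value notation) → 4×1000 + 6×100 + 1×10 + 4 = 4614 (decimal)
Convert 0b10010100101011 (binary) → 8192 + 1024 + 256 + 32 + 8 + 2 + 1 = 9515 (decimal)
Compute 4614 + 9515 = 14129
Convert 14129 (decimal) → 14129 = 3×4096 + 3×512 + 4×64 + 6×8 + 1 → 0o33461 (octal)
0o33461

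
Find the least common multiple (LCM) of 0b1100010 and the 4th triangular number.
Convert 0b1100010 (binary) → 64 + 32 + 2 = 98 (decimal)
Convert the 4th triangular number (triangular index) → 4×5/2 = 10 (decimal)
Compute lcm(98, 10) = 490
490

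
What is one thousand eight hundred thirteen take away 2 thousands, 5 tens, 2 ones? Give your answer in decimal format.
Convert one thousand eight hundred thirteen (English words) → 1×1000 + 8×100 + 13 = 1813 (decimal)
Convert 2 thousands, 5 tens, 2 ones (place-value notation) → 2×1000 + 5×10 + 2 = 2052 (decimal)
Compute 1813 - 2052 = -239
-239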